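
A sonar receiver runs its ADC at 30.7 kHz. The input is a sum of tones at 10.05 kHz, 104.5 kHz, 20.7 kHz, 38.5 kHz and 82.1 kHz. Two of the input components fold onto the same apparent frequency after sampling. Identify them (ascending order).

fs/2 = 15.35 kHz.
10.05 kHz ≤ fs/2 = 15.35 kHz, passes unchanged.
104.5 kHz mod fs = 12.4 kHz.
12.4 kHz ≤ fs/2 = 15.35 kHz, appears at 12.4 kHz.
20.7 kHz > fs/2 = 15.35 kHz, folds to fs − 20.7 kHz = 10 kHz.
38.5 kHz mod fs = 7.8 kHz.
7.8 kHz ≤ fs/2 = 15.35 kHz, appears at 7.8 kHz.
82.1 kHz mod fs = 20.7 kHz.
20.7 kHz > fs/2 = 15.35 kHz, folds to fs − 20.7 kHz = 10 kHz.
20.7 kHz and 82.1 kHz both map to 10 kHz.

20.7 kHz, 82.1 kHz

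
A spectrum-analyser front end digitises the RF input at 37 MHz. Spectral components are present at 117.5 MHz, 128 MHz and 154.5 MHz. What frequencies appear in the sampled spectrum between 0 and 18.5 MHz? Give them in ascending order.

6.5 MHz, 17 MHz

fs/2 = 18.5 MHz.
117.5 MHz mod fs = 6.5 MHz.
6.5 MHz ≤ fs/2 = 18.5 MHz, appears at 6.5 MHz.
128 MHz mod fs = 17 MHz.
17 MHz ≤ fs/2 = 18.5 MHz, appears at 17 MHz.
154.5 MHz mod fs = 6.5 MHz.
6.5 MHz ≤ fs/2 = 18.5 MHz, appears at 6.5 MHz.
Distinct values: {6.5 MHz, 17 MHz}.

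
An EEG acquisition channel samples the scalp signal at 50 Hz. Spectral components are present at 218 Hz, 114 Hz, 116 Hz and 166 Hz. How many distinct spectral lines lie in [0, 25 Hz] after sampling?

3

fs/2 = 25 Hz.
218 Hz mod fs = 18 Hz.
18 Hz ≤ fs/2 = 25 Hz, appears at 18 Hz.
114 Hz mod fs = 14 Hz.
14 Hz ≤ fs/2 = 25 Hz, appears at 14 Hz.
116 Hz mod fs = 16 Hz.
16 Hz ≤ fs/2 = 25 Hz, appears at 16 Hz.
166 Hz mod fs = 16 Hz.
16 Hz ≤ fs/2 = 25 Hz, appears at 16 Hz.
Distinct values: {14 Hz, 16 Hz, 18 Hz} → 3.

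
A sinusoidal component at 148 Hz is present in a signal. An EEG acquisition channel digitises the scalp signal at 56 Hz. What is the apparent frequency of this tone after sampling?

20 Hz

148 Hz mod fs = 36 Hz.
36 Hz > fs/2 = 28 Hz, folds to fs − 36 Hz = 20 Hz.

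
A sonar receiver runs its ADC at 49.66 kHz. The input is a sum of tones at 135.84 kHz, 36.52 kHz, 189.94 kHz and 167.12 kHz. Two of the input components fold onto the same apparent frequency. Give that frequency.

13.14 kHz

fs/2 = 24.83 kHz.
135.84 kHz mod fs = 36.52 kHz.
36.52 kHz > fs/2 = 24.83 kHz, folds to fs − 36.52 kHz = 13.14 kHz.
36.52 kHz > fs/2 = 24.83 kHz, folds to fs − 36.52 kHz = 13.14 kHz.
189.94 kHz mod fs = 40.96 kHz.
40.96 kHz > fs/2 = 24.83 kHz, folds to fs − 40.96 kHz = 8.7 kHz.
167.12 kHz mod fs = 18.14 kHz.
18.14 kHz ≤ fs/2 = 24.83 kHz, appears at 18.14 kHz.
36.52 kHz and 135.84 kHz both map to 13.14 kHz.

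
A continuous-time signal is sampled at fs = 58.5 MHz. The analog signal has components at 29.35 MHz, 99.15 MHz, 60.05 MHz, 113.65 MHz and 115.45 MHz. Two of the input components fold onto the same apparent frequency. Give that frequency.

1.55 MHz

fs/2 = 29.25 MHz.
29.35 MHz > fs/2 = 29.25 MHz, folds to fs − 29.35 MHz = 29.15 MHz.
99.15 MHz mod fs = 40.65 MHz.
40.65 MHz > fs/2 = 29.25 MHz, folds to fs − 40.65 MHz = 17.85 MHz.
60.05 MHz mod fs = 1.55 MHz.
1.55 MHz ≤ fs/2 = 29.25 MHz, appears at 1.55 MHz.
113.65 MHz mod fs = 55.15 MHz.
55.15 MHz > fs/2 = 29.25 MHz, folds to fs − 55.15 MHz = 3.35 MHz.
115.45 MHz mod fs = 56.95 MHz.
56.95 MHz > fs/2 = 29.25 MHz, folds to fs − 56.95 MHz = 1.55 MHz.
60.05 MHz and 115.45 MHz both map to 1.55 MHz.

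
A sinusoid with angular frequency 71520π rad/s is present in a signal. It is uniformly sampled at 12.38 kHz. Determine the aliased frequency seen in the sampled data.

ω = 71520π rad/s → f = ω/(2π) = 35760 Hz = 35.76 kHz.
35.76 kHz mod fs = 11 kHz.
11 kHz > fs/2 = 6.19 kHz, folds to fs − 11 kHz = 1.38 kHz.

1.38 kHz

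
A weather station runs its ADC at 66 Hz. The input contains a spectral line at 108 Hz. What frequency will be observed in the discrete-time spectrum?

108 Hz mod fs = 42 Hz.
42 Hz > fs/2 = 33 Hz, folds to fs − 42 Hz = 24 Hz.

24 Hz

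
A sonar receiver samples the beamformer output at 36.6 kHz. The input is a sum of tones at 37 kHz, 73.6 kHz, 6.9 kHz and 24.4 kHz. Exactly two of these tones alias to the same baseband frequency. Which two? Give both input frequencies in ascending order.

37 kHz, 73.6 kHz

fs/2 = 18.3 kHz.
37 kHz mod fs = 0.4 kHz.
0.4 kHz ≤ fs/2 = 18.3 kHz, appears at 0.4 kHz.
73.6 kHz mod fs = 0.4 kHz.
0.4 kHz ≤ fs/2 = 18.3 kHz, appears at 0.4 kHz.
6.9 kHz ≤ fs/2 = 18.3 kHz, passes unchanged.
24.4 kHz > fs/2 = 18.3 kHz, folds to fs − 24.4 kHz = 12.2 kHz.
37 kHz and 73.6 kHz both map to 0.4 kHz.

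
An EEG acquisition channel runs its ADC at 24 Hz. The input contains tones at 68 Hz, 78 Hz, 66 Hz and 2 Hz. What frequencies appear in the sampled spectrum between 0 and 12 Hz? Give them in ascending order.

fs/2 = 12 Hz.
68 Hz mod fs = 20 Hz.
20 Hz > fs/2 = 12 Hz, folds to fs − 20 Hz = 4 Hz.
78 Hz mod fs = 6 Hz.
6 Hz ≤ fs/2 = 12 Hz, appears at 6 Hz.
66 Hz mod fs = 18 Hz.
18 Hz > fs/2 = 12 Hz, folds to fs − 18 Hz = 6 Hz.
2 Hz ≤ fs/2 = 12 Hz, passes unchanged.
Distinct values: {2 Hz, 4 Hz, 6 Hz}.

2 Hz, 4 Hz, 6 Hz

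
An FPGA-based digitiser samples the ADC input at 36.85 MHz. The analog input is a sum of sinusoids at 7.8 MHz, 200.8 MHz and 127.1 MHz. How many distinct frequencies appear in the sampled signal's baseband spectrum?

2

fs/2 = 18.425 MHz.
7.8 MHz ≤ fs/2 = 18.425 MHz, passes unchanged.
200.8 MHz mod fs = 16.55 MHz.
16.55 MHz ≤ fs/2 = 18.425 MHz, appears at 16.55 MHz.
127.1 MHz mod fs = 16.55 MHz.
16.55 MHz ≤ fs/2 = 18.425 MHz, appears at 16.55 MHz.
Distinct values: {7.8 MHz, 16.55 MHz} → 2.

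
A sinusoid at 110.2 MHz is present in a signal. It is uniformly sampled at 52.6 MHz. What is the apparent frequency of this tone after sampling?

110.2 MHz mod fs = 5 MHz.
5 MHz ≤ fs/2 = 26.3 MHz, appears at 5 MHz.

5 MHz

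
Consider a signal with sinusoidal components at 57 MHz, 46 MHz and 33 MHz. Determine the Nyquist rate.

114 MHz

Highest-frequency component: 57 MHz.
Nyquist rate = 2 × 57 MHz = 114 MHz.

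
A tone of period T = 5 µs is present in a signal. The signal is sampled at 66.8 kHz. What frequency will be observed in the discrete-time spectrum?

T = 5 µs → f = 1/T = 200 kHz.
200 kHz mod fs = 66.4 kHz.
66.4 kHz > fs/2 = 33.4 kHz, folds to fs − 66.4 kHz = 0.4 kHz.

0.4 kHz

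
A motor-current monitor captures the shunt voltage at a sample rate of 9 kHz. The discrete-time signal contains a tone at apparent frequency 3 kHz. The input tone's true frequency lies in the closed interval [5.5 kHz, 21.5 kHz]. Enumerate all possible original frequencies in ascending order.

6 kHz, 12 kHz, 15 kHz, 21 kHz

Frequencies that alias to 3 kHz are k·fs ± 3 kHz for integer k ≥ 0.
k=0: 3 kHz.
k=1: 6 kHz, 12 kHz.
k=2: 15 kHz, 21 kHz.
k=3: 24 kHz, 30 kHz.
Within [5.5 kHz, 21.5 kHz]: 6 kHz, 12 kHz, 15 kHz, 21 kHz.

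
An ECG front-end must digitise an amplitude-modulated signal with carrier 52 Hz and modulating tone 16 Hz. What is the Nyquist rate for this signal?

136 Hz

AM sidebands sit at fc ± fm = 36 Hz and 68 Hz.
Highest-frequency component: 68 Hz.
Nyquist rate = 2 × 68 Hz = 136 Hz.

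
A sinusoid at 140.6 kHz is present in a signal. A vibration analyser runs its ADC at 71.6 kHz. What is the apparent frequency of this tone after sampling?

2.6 kHz

140.6 kHz mod fs = 69 kHz.
69 kHz > fs/2 = 35.8 kHz, folds to fs − 69 kHz = 2.6 kHz.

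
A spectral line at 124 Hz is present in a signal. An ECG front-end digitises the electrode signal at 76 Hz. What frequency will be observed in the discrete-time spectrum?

28 Hz

124 Hz mod fs = 48 Hz.
48 Hz > fs/2 = 38 Hz, folds to fs − 48 Hz = 28 Hz.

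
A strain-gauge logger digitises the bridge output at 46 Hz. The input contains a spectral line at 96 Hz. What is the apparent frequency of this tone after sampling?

4 Hz

96 Hz mod fs = 4 Hz.
4 Hz ≤ fs/2 = 23 Hz, appears at 4 Hz.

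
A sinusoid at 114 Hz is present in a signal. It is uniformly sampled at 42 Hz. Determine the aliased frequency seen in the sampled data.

12 Hz

114 Hz mod fs = 30 Hz.
30 Hz > fs/2 = 21 Hz, folds to fs − 30 Hz = 12 Hz.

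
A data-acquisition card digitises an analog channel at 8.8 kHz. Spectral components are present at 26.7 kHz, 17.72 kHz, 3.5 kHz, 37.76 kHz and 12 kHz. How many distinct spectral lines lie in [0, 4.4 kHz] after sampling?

fs/2 = 4.4 kHz.
26.7 kHz mod fs = 0.3 kHz.
0.3 kHz ≤ fs/2 = 4.4 kHz, appears at 0.3 kHz.
17.72 kHz mod fs = 0.12 kHz.
0.12 kHz ≤ fs/2 = 4.4 kHz, appears at 0.12 kHz.
3.5 kHz ≤ fs/2 = 4.4 kHz, passes unchanged.
37.76 kHz mod fs = 2.56 kHz.
2.56 kHz ≤ fs/2 = 4.4 kHz, appears at 2.56 kHz.
12 kHz mod fs = 3.2 kHz.
3.2 kHz ≤ fs/2 = 4.4 kHz, appears at 3.2 kHz.
Distinct values: {0.12 kHz, 0.3 kHz, 2.56 kHz, 3.2 kHz, 3.5 kHz} → 5.

5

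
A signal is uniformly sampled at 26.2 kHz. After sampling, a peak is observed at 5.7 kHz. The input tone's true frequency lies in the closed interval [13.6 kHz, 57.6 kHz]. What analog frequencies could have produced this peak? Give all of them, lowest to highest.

20.5 kHz, 31.9 kHz, 46.7 kHz

Frequencies that alias to 5.7 kHz are k·fs ± 5.7 kHz for integer k ≥ 0.
k=0: 5.7 kHz.
k=1: 20.5 kHz, 31.9 kHz.
k=2: 46.7 kHz, 58.1 kHz.
k=3: 72.9 kHz, 84.3 kHz.
Within [13.6 kHz, 57.6 kHz]: 20.5 kHz, 31.9 kHz, 46.7 kHz.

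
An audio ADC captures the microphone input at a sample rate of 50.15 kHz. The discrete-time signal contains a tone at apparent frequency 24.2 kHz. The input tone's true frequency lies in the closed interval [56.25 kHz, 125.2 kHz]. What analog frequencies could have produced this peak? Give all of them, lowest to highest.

Frequencies that alias to 24.2 kHz are k·fs ± 24.2 kHz for integer k ≥ 0.
k=0: 24.2 kHz.
k=1: 25.95 kHz, 74.35 kHz.
k=2: 76.1 kHz, 124.5 kHz.
k=3: 126.25 kHz, 174.65 kHz.
Within [56.25 kHz, 125.2 kHz]: 74.35 kHz, 76.1 kHz, 124.5 kHz.

74.35 kHz, 76.1 kHz, 124.5 kHz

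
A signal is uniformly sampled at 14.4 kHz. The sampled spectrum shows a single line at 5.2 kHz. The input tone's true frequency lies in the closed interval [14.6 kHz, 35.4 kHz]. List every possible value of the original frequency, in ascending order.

Frequencies that alias to 5.2 kHz are k·fs ± 5.2 kHz for integer k ≥ 0.
k=0: 5.2 kHz.
k=1: 9.2 kHz, 19.6 kHz.
k=2: 23.6 kHz, 34 kHz.
k=3: 38 kHz, 48.4 kHz.
Within [14.6 kHz, 35.4 kHz]: 19.6 kHz, 23.6 kHz, 34 kHz.

19.6 kHz, 23.6 kHz, 34 kHz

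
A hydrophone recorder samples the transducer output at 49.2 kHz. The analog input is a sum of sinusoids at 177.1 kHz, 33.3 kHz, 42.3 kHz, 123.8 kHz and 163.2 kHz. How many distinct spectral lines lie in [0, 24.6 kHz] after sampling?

5

fs/2 = 24.6 kHz.
177.1 kHz mod fs = 29.5 kHz.
29.5 kHz > fs/2 = 24.6 kHz, folds to fs − 29.5 kHz = 19.7 kHz.
33.3 kHz > fs/2 = 24.6 kHz, folds to fs − 33.3 kHz = 15.9 kHz.
42.3 kHz > fs/2 = 24.6 kHz, folds to fs − 42.3 kHz = 6.9 kHz.
123.8 kHz mod fs = 25.4 kHz.
25.4 kHz > fs/2 = 24.6 kHz, folds to fs − 25.4 kHz = 23.8 kHz.
163.2 kHz mod fs = 15.6 kHz.
15.6 kHz ≤ fs/2 = 24.6 kHz, appears at 15.6 kHz.
Distinct values: {6.9 kHz, 15.6 kHz, 15.9 kHz, 19.7 kHz, 23.8 kHz} → 5.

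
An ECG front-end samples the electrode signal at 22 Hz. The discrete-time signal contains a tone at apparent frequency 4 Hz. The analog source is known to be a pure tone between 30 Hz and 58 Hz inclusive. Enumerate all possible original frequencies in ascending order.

Frequencies that alias to 4 Hz are k·fs ± 4 Hz for integer k ≥ 0.
k=0: 4 Hz.
k=1: 18 Hz, 26 Hz.
k=2: 40 Hz, 48 Hz.
k=3: 62 Hz, 70 Hz.
Within [30 Hz, 58 Hz]: 40 Hz, 48 Hz.

40 Hz, 48 Hz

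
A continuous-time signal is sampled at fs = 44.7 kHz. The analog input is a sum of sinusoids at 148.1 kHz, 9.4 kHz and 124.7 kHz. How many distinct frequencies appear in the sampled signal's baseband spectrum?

fs/2 = 22.35 kHz.
148.1 kHz mod fs = 14 kHz.
14 kHz ≤ fs/2 = 22.35 kHz, appears at 14 kHz.
9.4 kHz ≤ fs/2 = 22.35 kHz, passes unchanged.
124.7 kHz mod fs = 35.3 kHz.
35.3 kHz > fs/2 = 22.35 kHz, folds to fs − 35.3 kHz = 9.4 kHz.
Distinct values: {9.4 kHz, 14 kHz} → 2.

2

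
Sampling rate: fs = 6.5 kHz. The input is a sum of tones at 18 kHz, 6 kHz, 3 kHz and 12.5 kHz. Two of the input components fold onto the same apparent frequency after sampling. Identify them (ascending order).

6 kHz, 12.5 kHz

fs/2 = 3.25 kHz.
18 kHz mod fs = 5 kHz.
5 kHz > fs/2 = 3.25 kHz, folds to fs − 5 kHz = 1.5 kHz.
6 kHz > fs/2 = 3.25 kHz, folds to fs − 6 kHz = 0.5 kHz.
3 kHz ≤ fs/2 = 3.25 kHz, passes unchanged.
12.5 kHz mod fs = 6 kHz.
6 kHz > fs/2 = 3.25 kHz, folds to fs − 6 kHz = 0.5 kHz.
6 kHz and 12.5 kHz both map to 0.5 kHz.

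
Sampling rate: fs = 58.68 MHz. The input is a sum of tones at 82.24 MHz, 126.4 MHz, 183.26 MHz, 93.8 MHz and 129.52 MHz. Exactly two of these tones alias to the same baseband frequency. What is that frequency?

23.56 MHz

fs/2 = 29.34 MHz.
82.24 MHz mod fs = 23.56 MHz.
23.56 MHz ≤ fs/2 = 29.34 MHz, appears at 23.56 MHz.
126.4 MHz mod fs = 9.04 MHz.
9.04 MHz ≤ fs/2 = 29.34 MHz, appears at 9.04 MHz.
183.26 MHz mod fs = 7.22 MHz.
7.22 MHz ≤ fs/2 = 29.34 MHz, appears at 7.22 MHz.
93.8 MHz mod fs = 35.12 MHz.
35.12 MHz > fs/2 = 29.34 MHz, folds to fs − 35.12 MHz = 23.56 MHz.
129.52 MHz mod fs = 12.16 MHz.
12.16 MHz ≤ fs/2 = 29.34 MHz, appears at 12.16 MHz.
82.24 MHz and 93.8 MHz both map to 23.56 MHz.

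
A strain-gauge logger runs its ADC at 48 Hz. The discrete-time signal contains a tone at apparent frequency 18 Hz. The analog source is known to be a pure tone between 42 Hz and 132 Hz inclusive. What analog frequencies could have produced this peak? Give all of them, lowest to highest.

Frequencies that alias to 18 Hz are k·fs ± 18 Hz for integer k ≥ 0.
k=0: 18 Hz.
k=1: 30 Hz, 66 Hz.
k=2: 78 Hz, 114 Hz.
k=3: 126 Hz, 162 Hz.
k=4: 174 Hz, 210 Hz.
Within [42 Hz, 132 Hz]: 66 Hz, 78 Hz, 114 Hz, 126 Hz.

66 Hz, 78 Hz, 114 Hz, 126 Hz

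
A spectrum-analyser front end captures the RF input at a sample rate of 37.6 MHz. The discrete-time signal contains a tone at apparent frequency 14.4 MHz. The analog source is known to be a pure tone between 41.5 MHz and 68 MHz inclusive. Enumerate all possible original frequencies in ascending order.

52 MHz, 60.8 MHz

Frequencies that alias to 14.4 MHz are k·fs ± 14.4 MHz for integer k ≥ 0.
k=0: 14.4 MHz.
k=1: 23.2 MHz, 52 MHz.
k=2: 60.8 MHz, 89.6 MHz.
k=3: 98.4 MHz, 127.2 MHz.
Within [41.5 MHz, 68 MHz]: 52 MHz, 60.8 MHz.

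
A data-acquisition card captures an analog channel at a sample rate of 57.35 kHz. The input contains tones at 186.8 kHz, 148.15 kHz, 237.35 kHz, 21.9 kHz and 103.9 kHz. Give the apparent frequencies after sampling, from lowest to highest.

fs/2 = 28.675 kHz.
186.8 kHz mod fs = 14.75 kHz.
14.75 kHz ≤ fs/2 = 28.675 kHz, appears at 14.75 kHz.
148.15 kHz mod fs = 33.45 kHz.
33.45 kHz > fs/2 = 28.675 kHz, folds to fs − 33.45 kHz = 23.9 kHz.
237.35 kHz mod fs = 7.95 kHz.
7.95 kHz ≤ fs/2 = 28.675 kHz, appears at 7.95 kHz.
21.9 kHz ≤ fs/2 = 28.675 kHz, passes unchanged.
103.9 kHz mod fs = 46.55 kHz.
46.55 kHz > fs/2 = 28.675 kHz, folds to fs − 46.55 kHz = 10.8 kHz.
Distinct values: {7.95 kHz, 10.8 kHz, 14.75 kHz, 21.9 kHz, 23.9 kHz}.

7.95 kHz, 10.8 kHz, 14.75 kHz, 21.9 kHz, 23.9 kHz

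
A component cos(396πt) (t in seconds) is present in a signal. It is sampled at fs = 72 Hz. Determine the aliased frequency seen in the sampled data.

18 Hz

ω = 396π rad/s → f = ω/(2π) = 198 Hz.
198 Hz mod fs = 54 Hz.
54 Hz > fs/2 = 36 Hz, folds to fs − 54 Hz = 18 Hz.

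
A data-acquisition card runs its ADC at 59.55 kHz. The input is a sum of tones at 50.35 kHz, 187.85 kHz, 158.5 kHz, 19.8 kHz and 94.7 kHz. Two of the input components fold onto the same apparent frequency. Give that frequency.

fs/2 = 29.775 kHz.
50.35 kHz > fs/2 = 29.775 kHz, folds to fs − 50.35 kHz = 9.2 kHz.
187.85 kHz mod fs = 9.2 kHz.
9.2 kHz ≤ fs/2 = 29.775 kHz, appears at 9.2 kHz.
158.5 kHz mod fs = 39.4 kHz.
39.4 kHz > fs/2 = 29.775 kHz, folds to fs − 39.4 kHz = 20.15 kHz.
19.8 kHz ≤ fs/2 = 29.775 kHz, passes unchanged.
94.7 kHz mod fs = 35.15 kHz.
35.15 kHz > fs/2 = 29.775 kHz, folds to fs − 35.15 kHz = 24.4 kHz.
50.35 kHz and 187.85 kHz both map to 9.2 kHz.

9.2 kHz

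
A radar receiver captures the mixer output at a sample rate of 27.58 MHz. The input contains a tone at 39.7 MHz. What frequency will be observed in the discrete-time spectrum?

12.12 MHz

39.7 MHz mod fs = 12.12 MHz.
12.12 MHz ≤ fs/2 = 13.79 MHz, appears at 12.12 MHz.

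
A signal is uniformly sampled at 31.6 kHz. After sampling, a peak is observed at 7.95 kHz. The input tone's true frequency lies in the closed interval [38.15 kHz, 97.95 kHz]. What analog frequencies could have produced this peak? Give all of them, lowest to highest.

39.55 kHz, 55.25 kHz, 71.15 kHz, 86.85 kHz

Frequencies that alias to 7.95 kHz are k·fs ± 7.95 kHz for integer k ≥ 0.
k=0: 7.95 kHz.
k=1: 23.65 kHz, 39.55 kHz.
k=2: 55.25 kHz, 71.15 kHz.
k=3: 86.85 kHz, 102.75 kHz.
k=4: 118.45 kHz, 134.35 kHz.
Within [38.15 kHz, 97.95 kHz]: 39.55 kHz, 55.25 kHz, 71.15 kHz, 86.85 kHz.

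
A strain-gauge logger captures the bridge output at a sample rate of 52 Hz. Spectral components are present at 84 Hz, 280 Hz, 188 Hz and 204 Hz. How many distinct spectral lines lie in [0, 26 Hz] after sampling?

fs/2 = 26 Hz.
84 Hz mod fs = 32 Hz.
32 Hz > fs/2 = 26 Hz, folds to fs − 32 Hz = 20 Hz.
280 Hz mod fs = 20 Hz.
20 Hz ≤ fs/2 = 26 Hz, appears at 20 Hz.
188 Hz mod fs = 32 Hz.
32 Hz > fs/2 = 26 Hz, folds to fs − 32 Hz = 20 Hz.
204 Hz mod fs = 48 Hz.
48 Hz > fs/2 = 26 Hz, folds to fs − 48 Hz = 4 Hz.
Distinct values: {4 Hz, 20 Hz} → 2.

2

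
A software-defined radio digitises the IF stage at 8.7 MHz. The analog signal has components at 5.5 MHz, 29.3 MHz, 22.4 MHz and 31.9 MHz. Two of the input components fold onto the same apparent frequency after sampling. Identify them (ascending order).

5.5 MHz, 29.3 MHz

fs/2 = 4.35 MHz.
5.5 MHz > fs/2 = 4.35 MHz, folds to fs − 5.5 MHz = 3.2 MHz.
29.3 MHz mod fs = 3.2 MHz.
3.2 MHz ≤ fs/2 = 4.35 MHz, appears at 3.2 MHz.
22.4 MHz mod fs = 5 MHz.
5 MHz > fs/2 = 4.35 MHz, folds to fs − 5 MHz = 3.7 MHz.
31.9 MHz mod fs = 5.8 MHz.
5.8 MHz > fs/2 = 4.35 MHz, folds to fs − 5.8 MHz = 2.9 MHz.
5.5 MHz and 29.3 MHz both map to 3.2 MHz.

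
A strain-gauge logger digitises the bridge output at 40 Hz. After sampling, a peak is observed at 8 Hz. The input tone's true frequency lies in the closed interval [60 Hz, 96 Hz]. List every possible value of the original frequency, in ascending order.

72 Hz, 88 Hz

Frequencies that alias to 8 Hz are k·fs ± 8 Hz for integer k ≥ 0.
k=0: 8 Hz.
k=1: 32 Hz, 48 Hz.
k=2: 72 Hz, 88 Hz.
k=3: 112 Hz, 128 Hz.
Within [60 Hz, 96 Hz]: 72 Hz, 88 Hz.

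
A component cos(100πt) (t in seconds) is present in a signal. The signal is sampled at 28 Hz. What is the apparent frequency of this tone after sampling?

ω = 100π rad/s → f = ω/(2π) = 50 Hz.
50 Hz mod fs = 22 Hz.
22 Hz > fs/2 = 14 Hz, folds to fs − 22 Hz = 6 Hz.

6 Hz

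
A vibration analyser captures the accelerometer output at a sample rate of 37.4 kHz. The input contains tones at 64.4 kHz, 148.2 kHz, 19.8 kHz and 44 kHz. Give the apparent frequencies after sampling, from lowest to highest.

fs/2 = 18.7 kHz.
64.4 kHz mod fs = 27 kHz.
27 kHz > fs/2 = 18.7 kHz, folds to fs − 27 kHz = 10.4 kHz.
148.2 kHz mod fs = 36 kHz.
36 kHz > fs/2 = 18.7 kHz, folds to fs − 36 kHz = 1.4 kHz.
19.8 kHz > fs/2 = 18.7 kHz, folds to fs − 19.8 kHz = 17.6 kHz.
44 kHz mod fs = 6.6 kHz.
6.6 kHz ≤ fs/2 = 18.7 kHz, appears at 6.6 kHz.
Distinct values: {1.4 kHz, 6.6 kHz, 10.4 kHz, 17.6 kHz}.

1.4 kHz, 6.6 kHz, 10.4 kHz, 17.6 kHz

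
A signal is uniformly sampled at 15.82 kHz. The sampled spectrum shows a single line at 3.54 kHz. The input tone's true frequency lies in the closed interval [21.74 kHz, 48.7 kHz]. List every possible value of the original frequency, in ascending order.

28.1 kHz, 35.18 kHz, 43.92 kHz

Frequencies that alias to 3.54 kHz are k·fs ± 3.54 kHz for integer k ≥ 0.
k=0: 3.54 kHz.
k=1: 12.28 kHz, 19.36 kHz.
k=2: 28.1 kHz, 35.18 kHz.
k=3: 43.92 kHz, 51 kHz.
k=4: 59.74 kHz, 66.82 kHz.
Within [21.74 kHz, 48.7 kHz]: 28.1 kHz, 35.18 kHz, 43.92 kHz.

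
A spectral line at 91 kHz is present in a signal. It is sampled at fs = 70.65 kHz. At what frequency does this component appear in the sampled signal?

20.35 kHz

91 kHz mod fs = 20.35 kHz.
20.35 kHz ≤ fs/2 = 35.325 kHz, appears at 20.35 kHz.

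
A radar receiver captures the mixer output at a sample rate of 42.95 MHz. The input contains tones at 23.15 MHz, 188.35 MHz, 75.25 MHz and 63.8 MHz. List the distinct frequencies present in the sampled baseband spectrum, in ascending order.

fs/2 = 21.475 MHz.
23.15 MHz > fs/2 = 21.475 MHz, folds to fs − 23.15 MHz = 19.8 MHz.
188.35 MHz mod fs = 16.55 MHz.
16.55 MHz ≤ fs/2 = 21.475 MHz, appears at 16.55 MHz.
75.25 MHz mod fs = 32.3 MHz.
32.3 MHz > fs/2 = 21.475 MHz, folds to fs − 32.3 MHz = 10.65 MHz.
63.8 MHz mod fs = 20.85 MHz.
20.85 MHz ≤ fs/2 = 21.475 MHz, appears at 20.85 MHz.
Distinct values: {10.65 MHz, 16.55 MHz, 19.8 MHz, 20.85 MHz}.

10.65 MHz, 16.55 MHz, 19.8 MHz, 20.85 MHz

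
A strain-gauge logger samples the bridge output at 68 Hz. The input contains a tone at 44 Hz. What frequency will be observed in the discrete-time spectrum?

24 Hz

44 Hz > fs/2 = 34 Hz, folds to fs − 44 Hz = 24 Hz.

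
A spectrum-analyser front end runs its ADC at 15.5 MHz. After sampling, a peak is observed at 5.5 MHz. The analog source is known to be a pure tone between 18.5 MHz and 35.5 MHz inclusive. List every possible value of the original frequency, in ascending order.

Frequencies that alias to 5.5 MHz are k·fs ± 5.5 MHz for integer k ≥ 0.
k=0: 5.5 MHz.
k=1: 10 MHz, 21 MHz.
k=2: 25.5 MHz, 36.5 MHz.
k=3: 41 MHz, 52 MHz.
Within [18.5 MHz, 35.5 MHz]: 21 MHz, 25.5 MHz.

21 MHz, 25.5 MHz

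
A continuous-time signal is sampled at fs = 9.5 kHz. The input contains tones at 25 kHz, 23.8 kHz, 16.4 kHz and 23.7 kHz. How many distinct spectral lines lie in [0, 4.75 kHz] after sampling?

fs/2 = 4.75 kHz.
25 kHz mod fs = 6 kHz.
6 kHz > fs/2 = 4.75 kHz, folds to fs − 6 kHz = 3.5 kHz.
23.8 kHz mod fs = 4.8 kHz.
4.8 kHz > fs/2 = 4.75 kHz, folds to fs − 4.8 kHz = 4.7 kHz.
16.4 kHz mod fs = 6.9 kHz.
6.9 kHz > fs/2 = 4.75 kHz, folds to fs − 6.9 kHz = 2.6 kHz.
23.7 kHz mod fs = 4.7 kHz.
4.7 kHz ≤ fs/2 = 4.75 kHz, appears at 4.7 kHz.
Distinct values: {2.6 kHz, 3.5 kHz, 4.7 kHz} → 3.

3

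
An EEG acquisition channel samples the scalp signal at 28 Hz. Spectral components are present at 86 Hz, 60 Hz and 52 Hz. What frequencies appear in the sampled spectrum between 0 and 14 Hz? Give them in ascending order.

2 Hz, 4 Hz

fs/2 = 14 Hz.
86 Hz mod fs = 2 Hz.
2 Hz ≤ fs/2 = 14 Hz, appears at 2 Hz.
60 Hz mod fs = 4 Hz.
4 Hz ≤ fs/2 = 14 Hz, appears at 4 Hz.
52 Hz mod fs = 24 Hz.
24 Hz > fs/2 = 14 Hz, folds to fs − 24 Hz = 4 Hz.
Distinct values: {2 Hz, 4 Hz}.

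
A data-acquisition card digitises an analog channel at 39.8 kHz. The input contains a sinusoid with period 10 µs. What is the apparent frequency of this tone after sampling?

19.4 kHz

T = 10 µs → f = 1/T = 100 kHz.
100 kHz mod fs = 20.4 kHz.
20.4 kHz > fs/2 = 19.9 kHz, folds to fs − 20.4 kHz = 19.4 kHz.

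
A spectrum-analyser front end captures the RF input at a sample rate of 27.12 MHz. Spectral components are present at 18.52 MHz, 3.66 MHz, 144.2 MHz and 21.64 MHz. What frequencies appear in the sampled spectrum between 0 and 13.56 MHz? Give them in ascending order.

fs/2 = 13.56 MHz.
18.52 MHz > fs/2 = 13.56 MHz, folds to fs − 18.52 MHz = 8.6 MHz.
3.66 MHz ≤ fs/2 = 13.56 MHz, passes unchanged.
144.2 MHz mod fs = 8.6 MHz.
8.6 MHz ≤ fs/2 = 13.56 MHz, appears at 8.6 MHz.
21.64 MHz > fs/2 = 13.56 MHz, folds to fs − 21.64 MHz = 5.48 MHz.
Distinct values: {3.66 MHz, 5.48 MHz, 8.6 MHz}.

3.66 MHz, 5.48 MHz, 8.6 MHz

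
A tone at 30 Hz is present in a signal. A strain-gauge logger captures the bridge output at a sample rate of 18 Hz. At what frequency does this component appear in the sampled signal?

6 Hz

30 Hz mod fs = 12 Hz.
12 Hz > fs/2 = 9 Hz, folds to fs − 12 Hz = 6 Hz.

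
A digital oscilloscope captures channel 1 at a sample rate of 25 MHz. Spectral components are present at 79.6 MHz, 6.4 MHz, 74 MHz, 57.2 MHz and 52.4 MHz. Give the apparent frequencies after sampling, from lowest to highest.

fs/2 = 12.5 MHz.
79.6 MHz mod fs = 4.6 MHz.
4.6 MHz ≤ fs/2 = 12.5 MHz, appears at 4.6 MHz.
6.4 MHz ≤ fs/2 = 12.5 MHz, passes unchanged.
74 MHz mod fs = 24 MHz.
24 MHz > fs/2 = 12.5 MHz, folds to fs − 24 MHz = 1 MHz.
57.2 MHz mod fs = 7.2 MHz.
7.2 MHz ≤ fs/2 = 12.5 MHz, appears at 7.2 MHz.
52.4 MHz mod fs = 2.4 MHz.
2.4 MHz ≤ fs/2 = 12.5 MHz, appears at 2.4 MHz.
Distinct values: {1 MHz, 2.4 MHz, 4.6 MHz, 6.4 MHz, 7.2 MHz}.

1 MHz, 2.4 MHz, 4.6 MHz, 6.4 MHz, 7.2 MHz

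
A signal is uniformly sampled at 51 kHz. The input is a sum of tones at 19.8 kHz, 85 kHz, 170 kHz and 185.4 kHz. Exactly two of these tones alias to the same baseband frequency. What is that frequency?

fs/2 = 25.5 kHz.
19.8 kHz ≤ fs/2 = 25.5 kHz, passes unchanged.
85 kHz mod fs = 34 kHz.
34 kHz > fs/2 = 25.5 kHz, folds to fs − 34 kHz = 17 kHz.
170 kHz mod fs = 17 kHz.
17 kHz ≤ fs/2 = 25.5 kHz, appears at 17 kHz.
185.4 kHz mod fs = 32.4 kHz.
32.4 kHz > fs/2 = 25.5 kHz, folds to fs − 32.4 kHz = 18.6 kHz.
85 kHz and 170 kHz both map to 17 kHz.

17 kHz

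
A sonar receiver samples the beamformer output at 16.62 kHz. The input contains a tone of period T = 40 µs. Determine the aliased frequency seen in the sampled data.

8.24 kHz

T = 40 µs → f = 1/T = 25 kHz.
25 kHz mod fs = 8.38 kHz.
8.38 kHz > fs/2 = 8.31 kHz, folds to fs − 8.38 kHz = 8.24 kHz.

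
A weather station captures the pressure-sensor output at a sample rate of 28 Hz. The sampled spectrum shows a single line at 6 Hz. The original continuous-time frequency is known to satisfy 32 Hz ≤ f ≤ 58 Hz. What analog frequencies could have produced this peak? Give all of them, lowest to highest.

Frequencies that alias to 6 Hz are k·fs ± 6 Hz for integer k ≥ 0.
k=0: 6 Hz.
k=1: 22 Hz, 34 Hz.
k=2: 50 Hz, 62 Hz.
k=3: 78 Hz, 90 Hz.
Within [32 Hz, 58 Hz]: 34 Hz, 50 Hz.

34 Hz, 50 Hz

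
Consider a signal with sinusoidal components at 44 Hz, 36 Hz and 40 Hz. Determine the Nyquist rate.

88 Hz

Highest-frequency component: 44 Hz.
Nyquist rate = 2 × 44 Hz = 88 Hz.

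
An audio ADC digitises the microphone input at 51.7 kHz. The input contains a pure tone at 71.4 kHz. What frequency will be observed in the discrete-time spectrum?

71.4 kHz mod fs = 19.7 kHz.
19.7 kHz ≤ fs/2 = 25.85 kHz, appears at 19.7 kHz.

19.7 kHz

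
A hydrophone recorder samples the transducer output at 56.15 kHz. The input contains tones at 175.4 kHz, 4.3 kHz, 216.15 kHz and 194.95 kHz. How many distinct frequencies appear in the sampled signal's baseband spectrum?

fs/2 = 28.075 kHz.
175.4 kHz mod fs = 6.95 kHz.
6.95 kHz ≤ fs/2 = 28.075 kHz, appears at 6.95 kHz.
4.3 kHz ≤ fs/2 = 28.075 kHz, passes unchanged.
216.15 kHz mod fs = 47.7 kHz.
47.7 kHz > fs/2 = 28.075 kHz, folds to fs − 47.7 kHz = 8.45 kHz.
194.95 kHz mod fs = 26.5 kHz.
26.5 kHz ≤ fs/2 = 28.075 kHz, appears at 26.5 kHz.
Distinct values: {4.3 kHz, 6.95 kHz, 8.45 kHz, 26.5 kHz} → 4.

4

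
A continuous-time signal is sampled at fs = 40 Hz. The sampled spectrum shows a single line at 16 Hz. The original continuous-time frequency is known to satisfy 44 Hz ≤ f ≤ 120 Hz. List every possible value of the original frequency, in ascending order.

Frequencies that alias to 16 Hz are k·fs ± 16 Hz for integer k ≥ 0.
k=0: 16 Hz.
k=1: 24 Hz, 56 Hz.
k=2: 64 Hz, 96 Hz.
k=3: 104 Hz, 136 Hz.
k=4: 144 Hz, 176 Hz.
Within [44 Hz, 120 Hz]: 56 Hz, 64 Hz, 96 Hz, 104 Hz.

56 Hz, 64 Hz, 96 Hz, 104 Hz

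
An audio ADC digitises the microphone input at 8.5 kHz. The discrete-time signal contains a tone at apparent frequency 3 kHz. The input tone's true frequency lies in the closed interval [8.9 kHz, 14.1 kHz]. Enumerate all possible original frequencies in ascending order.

Frequencies that alias to 3 kHz are k·fs ± 3 kHz for integer k ≥ 0.
k=0: 3 kHz.
k=1: 5.5 kHz, 11.5 kHz.
k=2: 14 kHz, 20 kHz.
k=3: 22.5 kHz, 28.5 kHz.
Within [8.9 kHz, 14.1 kHz]: 11.5 kHz, 14 kHz.

11.5 kHz, 14 kHz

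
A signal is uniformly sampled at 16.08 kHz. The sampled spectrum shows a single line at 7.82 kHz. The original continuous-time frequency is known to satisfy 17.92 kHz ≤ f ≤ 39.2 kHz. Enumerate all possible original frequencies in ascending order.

Frequencies that alias to 7.82 kHz are k·fs ± 7.82 kHz for integer k ≥ 0.
k=0: 7.82 kHz.
k=1: 8.26 kHz, 23.9 kHz.
k=2: 24.34 kHz, 39.98 kHz.
k=3: 40.42 kHz, 56.06 kHz.
Within [17.92 kHz, 39.2 kHz]: 23.9 kHz, 24.34 kHz.

23.9 kHz, 24.34 kHz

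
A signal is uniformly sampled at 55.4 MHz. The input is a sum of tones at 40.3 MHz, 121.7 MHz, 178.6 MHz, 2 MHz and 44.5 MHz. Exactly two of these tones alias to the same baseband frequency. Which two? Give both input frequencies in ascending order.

fs/2 = 27.7 MHz.
40.3 MHz > fs/2 = 27.7 MHz, folds to fs − 40.3 MHz = 15.1 MHz.
121.7 MHz mod fs = 10.9 MHz.
10.9 MHz ≤ fs/2 = 27.7 MHz, appears at 10.9 MHz.
178.6 MHz mod fs = 12.4 MHz.
12.4 MHz ≤ fs/2 = 27.7 MHz, appears at 12.4 MHz.
2 MHz ≤ fs/2 = 27.7 MHz, passes unchanged.
44.5 MHz > fs/2 = 27.7 MHz, folds to fs − 44.5 MHz = 10.9 MHz.
44.5 MHz and 121.7 MHz both map to 10.9 MHz.

44.5 MHz, 121.7 MHz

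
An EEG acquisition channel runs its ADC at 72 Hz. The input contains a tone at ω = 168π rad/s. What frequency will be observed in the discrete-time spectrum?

ω = 168π rad/s → f = ω/(2π) = 84 Hz.
84 Hz mod fs = 12 Hz.
12 Hz ≤ fs/2 = 36 Hz, appears at 12 Hz.

12 Hz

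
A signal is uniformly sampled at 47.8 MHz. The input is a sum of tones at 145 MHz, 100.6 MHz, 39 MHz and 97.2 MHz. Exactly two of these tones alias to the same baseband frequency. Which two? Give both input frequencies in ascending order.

fs/2 = 23.9 MHz.
145 MHz mod fs = 1.6 MHz.
1.6 MHz ≤ fs/2 = 23.9 MHz, appears at 1.6 MHz.
100.6 MHz mod fs = 5 MHz.
5 MHz ≤ fs/2 = 23.9 MHz, appears at 5 MHz.
39 MHz > fs/2 = 23.9 MHz, folds to fs − 39 MHz = 8.8 MHz.
97.2 MHz mod fs = 1.6 MHz.
1.6 MHz ≤ fs/2 = 23.9 MHz, appears at 1.6 MHz.
97.2 MHz and 145 MHz both map to 1.6 MHz.

97.2 MHz, 145 MHz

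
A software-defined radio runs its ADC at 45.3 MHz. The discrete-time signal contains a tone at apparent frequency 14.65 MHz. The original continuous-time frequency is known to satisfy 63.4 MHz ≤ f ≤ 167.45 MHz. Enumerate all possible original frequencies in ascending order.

Frequencies that alias to 14.65 MHz are k·fs ± 14.65 MHz for integer k ≥ 0.
k=0: 14.65 MHz.
k=1: 30.65 MHz, 59.95 MHz.
k=2: 75.95 MHz, 105.25 MHz.
k=3: 121.25 MHz, 150.55 MHz.
k=4: 166.55 MHz, 195.85 MHz.
k=5: 211.85 MHz, 241.15 MHz.
Within [63.4 MHz, 167.45 MHz]: 75.95 MHz, 105.25 MHz, 121.25 MHz, 150.55 MHz, 166.55 MHz.

75.95 MHz, 105.25 MHz, 121.25 MHz, 150.55 MHz, 166.55 MHz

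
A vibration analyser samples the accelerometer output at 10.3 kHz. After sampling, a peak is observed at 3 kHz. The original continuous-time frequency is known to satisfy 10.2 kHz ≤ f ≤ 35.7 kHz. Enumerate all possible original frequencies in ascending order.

Frequencies that alias to 3 kHz are k·fs ± 3 kHz for integer k ≥ 0.
k=0: 3 kHz.
k=1: 7.3 kHz, 13.3 kHz.
k=2: 17.6 kHz, 23.6 kHz.
k=3: 27.9 kHz, 33.9 kHz.
k=4: 38.2 kHz, 44.2 kHz.
Within [10.2 kHz, 35.7 kHz]: 13.3 kHz, 17.6 kHz, 23.6 kHz, 27.9 kHz, 33.9 kHz.

13.3 kHz, 17.6 kHz, 23.6 kHz, 27.9 kHz, 33.9 kHz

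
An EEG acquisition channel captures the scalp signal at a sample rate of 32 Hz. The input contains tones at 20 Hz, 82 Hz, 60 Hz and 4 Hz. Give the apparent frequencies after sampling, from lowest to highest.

fs/2 = 16 Hz.
20 Hz > fs/2 = 16 Hz, folds to fs − 20 Hz = 12 Hz.
82 Hz mod fs = 18 Hz.
18 Hz > fs/2 = 16 Hz, folds to fs − 18 Hz = 14 Hz.
60 Hz mod fs = 28 Hz.
28 Hz > fs/2 = 16 Hz, folds to fs − 28 Hz = 4 Hz.
4 Hz ≤ fs/2 = 16 Hz, passes unchanged.
Distinct values: {4 Hz, 12 Hz, 14 Hz}.

4 Hz, 12 Hz, 14 Hz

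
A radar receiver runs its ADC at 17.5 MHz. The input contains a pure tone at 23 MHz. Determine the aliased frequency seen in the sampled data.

23 MHz mod fs = 5.5 MHz.
5.5 MHz ≤ fs/2 = 8.75 MHz, appears at 5.5 MHz.

5.5 MHz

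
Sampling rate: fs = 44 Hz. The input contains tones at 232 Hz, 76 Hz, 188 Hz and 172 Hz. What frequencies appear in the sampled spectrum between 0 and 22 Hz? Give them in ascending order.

4 Hz, 12 Hz

fs/2 = 22 Hz.
232 Hz mod fs = 12 Hz.
12 Hz ≤ fs/2 = 22 Hz, appears at 12 Hz.
76 Hz mod fs = 32 Hz.
32 Hz > fs/2 = 22 Hz, folds to fs − 32 Hz = 12 Hz.
188 Hz mod fs = 12 Hz.
12 Hz ≤ fs/2 = 22 Hz, appears at 12 Hz.
172 Hz mod fs = 40 Hz.
40 Hz > fs/2 = 22 Hz, folds to fs − 40 Hz = 4 Hz.
Distinct values: {4 Hz, 12 Hz}.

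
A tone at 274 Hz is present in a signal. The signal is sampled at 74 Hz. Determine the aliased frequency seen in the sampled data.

22 Hz

274 Hz mod fs = 52 Hz.
52 Hz > fs/2 = 37 Hz, folds to fs − 52 Hz = 22 Hz.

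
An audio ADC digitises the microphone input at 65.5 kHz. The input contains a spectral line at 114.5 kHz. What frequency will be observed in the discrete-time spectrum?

114.5 kHz mod fs = 49 kHz.
49 kHz > fs/2 = 32.75 kHz, folds to fs − 49 kHz = 16.5 kHz.

16.5 kHz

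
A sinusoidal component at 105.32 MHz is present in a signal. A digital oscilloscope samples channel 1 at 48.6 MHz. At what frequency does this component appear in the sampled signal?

105.32 MHz mod fs = 8.12 MHz.
8.12 MHz ≤ fs/2 = 24.3 MHz, appears at 8.12 MHz.

8.12 MHz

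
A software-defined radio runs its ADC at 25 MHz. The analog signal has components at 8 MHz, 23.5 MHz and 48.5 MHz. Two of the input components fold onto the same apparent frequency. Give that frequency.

fs/2 = 12.5 MHz.
8 MHz ≤ fs/2 = 12.5 MHz, passes unchanged.
23.5 MHz > fs/2 = 12.5 MHz, folds to fs − 23.5 MHz = 1.5 MHz.
48.5 MHz mod fs = 23.5 MHz.
23.5 MHz > fs/2 = 12.5 MHz, folds to fs − 23.5 MHz = 1.5 MHz.
23.5 MHz and 48.5 MHz both map to 1.5 MHz.

1.5 MHz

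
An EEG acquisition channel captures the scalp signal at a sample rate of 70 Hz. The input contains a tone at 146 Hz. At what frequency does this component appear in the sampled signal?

6 Hz

146 Hz mod fs = 6 Hz.
6 Hz ≤ fs/2 = 35 Hz, appears at 6 Hz.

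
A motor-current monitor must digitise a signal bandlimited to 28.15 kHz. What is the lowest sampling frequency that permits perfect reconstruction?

Nyquist rate = 2 × 28.15 kHz = 56.3 kHz.

56.3 kHz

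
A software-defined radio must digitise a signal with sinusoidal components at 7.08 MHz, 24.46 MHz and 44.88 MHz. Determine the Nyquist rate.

Highest-frequency component: 44.88 MHz.
Nyquist rate = 2 × 44.88 MHz = 89.76 MHz.

89.76 MHz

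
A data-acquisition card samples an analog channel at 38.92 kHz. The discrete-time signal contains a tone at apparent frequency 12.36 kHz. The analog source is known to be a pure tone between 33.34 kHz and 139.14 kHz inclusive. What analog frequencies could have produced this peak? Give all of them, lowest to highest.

Frequencies that alias to 12.36 kHz are k·fs ± 12.36 kHz for integer k ≥ 0.
k=0: 12.36 kHz.
k=1: 26.56 kHz, 51.28 kHz.
k=2: 65.48 kHz, 90.2 kHz.
k=3: 104.4 kHz, 129.12 kHz.
k=4: 143.32 kHz, 168.04 kHz.
Within [33.34 kHz, 139.14 kHz]: 51.28 kHz, 65.48 kHz, 90.2 kHz, 104.4 kHz, 129.12 kHz.

51.28 kHz, 65.48 kHz, 90.2 kHz, 104.4 kHz, 129.12 kHz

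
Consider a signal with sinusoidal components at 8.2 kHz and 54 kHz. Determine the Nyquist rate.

108 kHz

Highest-frequency component: 54 kHz.
Nyquist rate = 2 × 54 kHz = 108 kHz.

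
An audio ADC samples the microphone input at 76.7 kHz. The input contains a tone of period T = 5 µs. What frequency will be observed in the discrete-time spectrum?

T = 5 µs → f = 1/T = 200 kHz.
200 kHz mod fs = 46.6 kHz.
46.6 kHz > fs/2 = 38.35 kHz, folds to fs − 46.6 kHz = 30.1 kHz.

30.1 kHz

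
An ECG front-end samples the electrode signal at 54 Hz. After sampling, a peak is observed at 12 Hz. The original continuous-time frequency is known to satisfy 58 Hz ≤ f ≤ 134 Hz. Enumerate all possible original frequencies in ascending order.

Frequencies that alias to 12 Hz are k·fs ± 12 Hz for integer k ≥ 0.
k=0: 12 Hz.
k=1: 42 Hz, 66 Hz.
k=2: 96 Hz, 120 Hz.
k=3: 150 Hz, 174 Hz.
Within [58 Hz, 134 Hz]: 66 Hz, 96 Hz, 120 Hz.

66 Hz, 96 Hz, 120 Hz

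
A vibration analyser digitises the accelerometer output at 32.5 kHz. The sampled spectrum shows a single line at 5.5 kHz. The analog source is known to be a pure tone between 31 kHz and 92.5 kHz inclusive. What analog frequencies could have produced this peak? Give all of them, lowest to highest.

38 kHz, 59.5 kHz, 70.5 kHz, 92 kHz

Frequencies that alias to 5.5 kHz are k·fs ± 5.5 kHz for integer k ≥ 0.
k=0: 5.5 kHz.
k=1: 27 kHz, 38 kHz.
k=2: 59.5 kHz, 70.5 kHz.
k=3: 92 kHz, 103 kHz.
k=4: 124.5 kHz, 135.5 kHz.
Within [31 kHz, 92.5 kHz]: 38 kHz, 59.5 kHz, 70.5 kHz, 92 kHz.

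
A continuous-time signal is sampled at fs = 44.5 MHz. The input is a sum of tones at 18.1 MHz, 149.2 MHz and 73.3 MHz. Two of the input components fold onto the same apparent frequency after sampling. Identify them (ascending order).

fs/2 = 22.25 MHz.
18.1 MHz ≤ fs/2 = 22.25 MHz, passes unchanged.
149.2 MHz mod fs = 15.7 MHz.
15.7 MHz ≤ fs/2 = 22.25 MHz, appears at 15.7 MHz.
73.3 MHz mod fs = 28.8 MHz.
28.8 MHz > fs/2 = 22.25 MHz, folds to fs − 28.8 MHz = 15.7 MHz.
73.3 MHz and 149.2 MHz both map to 15.7 MHz.

73.3 MHz, 149.2 MHz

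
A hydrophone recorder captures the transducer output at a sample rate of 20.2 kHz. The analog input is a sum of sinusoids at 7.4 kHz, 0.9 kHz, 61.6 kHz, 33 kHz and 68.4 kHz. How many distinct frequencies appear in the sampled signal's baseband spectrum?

4

fs/2 = 10.1 kHz.
7.4 kHz ≤ fs/2 = 10.1 kHz, passes unchanged.
0.9 kHz ≤ fs/2 = 10.1 kHz, passes unchanged.
61.6 kHz mod fs = 1 kHz.
1 kHz ≤ fs/2 = 10.1 kHz, appears at 1 kHz.
33 kHz mod fs = 12.8 kHz.
12.8 kHz > fs/2 = 10.1 kHz, folds to fs − 12.8 kHz = 7.4 kHz.
68.4 kHz mod fs = 7.8 kHz.
7.8 kHz ≤ fs/2 = 10.1 kHz, appears at 7.8 kHz.
Distinct values: {0.9 kHz, 1 kHz, 7.4 kHz, 7.8 kHz} → 4.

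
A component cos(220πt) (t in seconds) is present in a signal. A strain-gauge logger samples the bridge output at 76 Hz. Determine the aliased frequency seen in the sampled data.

ω = 220π rad/s → f = ω/(2π) = 110 Hz.
110 Hz mod fs = 34 Hz.
34 Hz ≤ fs/2 = 38 Hz, appears at 34 Hz.

34 Hz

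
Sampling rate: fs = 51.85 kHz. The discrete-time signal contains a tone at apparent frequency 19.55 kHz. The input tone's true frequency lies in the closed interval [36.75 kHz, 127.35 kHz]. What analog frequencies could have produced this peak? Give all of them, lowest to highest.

71.4 kHz, 84.15 kHz, 123.25 kHz

Frequencies that alias to 19.55 kHz are k·fs ± 19.55 kHz for integer k ≥ 0.
k=0: 19.55 kHz.
k=1: 32.3 kHz, 71.4 kHz.
k=2: 84.15 kHz, 123.25 kHz.
k=3: 136 kHz, 175.1 kHz.
Within [36.75 kHz, 127.35 kHz]: 71.4 kHz, 84.15 kHz, 123.25 kHz.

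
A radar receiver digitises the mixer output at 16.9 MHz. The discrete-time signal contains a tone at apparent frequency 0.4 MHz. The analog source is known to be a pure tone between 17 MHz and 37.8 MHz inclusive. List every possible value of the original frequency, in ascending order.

Frequencies that alias to 0.4 MHz are k·fs ± 0.4 MHz for integer k ≥ 0.
k=0: 0.4 MHz.
k=1: 16.5 MHz, 17.3 MHz.
k=2: 33.4 MHz, 34.2 MHz.
k=3: 50.3 MHz, 51.1 MHz.
Within [17 MHz, 37.8 MHz]: 17.3 MHz, 33.4 MHz, 34.2 MHz.

17.3 MHz, 33.4 MHz, 34.2 MHz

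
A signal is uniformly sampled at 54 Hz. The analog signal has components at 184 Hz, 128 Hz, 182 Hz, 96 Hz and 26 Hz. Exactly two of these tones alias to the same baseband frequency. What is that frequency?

fs/2 = 27 Hz.
184 Hz mod fs = 22 Hz.
22 Hz ≤ fs/2 = 27 Hz, appears at 22 Hz.
128 Hz mod fs = 20 Hz.
20 Hz ≤ fs/2 = 27 Hz, appears at 20 Hz.
182 Hz mod fs = 20 Hz.
20 Hz ≤ fs/2 = 27 Hz, appears at 20 Hz.
96 Hz mod fs = 42 Hz.
42 Hz > fs/2 = 27 Hz, folds to fs − 42 Hz = 12 Hz.
26 Hz ≤ fs/2 = 27 Hz, passes unchanged.
128 Hz and 182 Hz both map to 20 Hz.

20 Hz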